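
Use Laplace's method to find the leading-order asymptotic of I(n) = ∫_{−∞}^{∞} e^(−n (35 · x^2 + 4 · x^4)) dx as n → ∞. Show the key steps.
I(n) ~ sqrt(π/(35n))

φ(x) = 35 · x^2 + 4 · x^4 has its unique global minimum at x* = 0 (since φ'(x) = 70x + 16x^3 = 0 only at x = 0 for real x with both coefficients positive, and φ → ∞ as |x| → ∞). At x* = 0, φ(0) = 0 and φ''(0) = 70. Laplace's method then gives
  I(n) ~ sqrt(2π / (n · φ''(0))) · e^(−n φ(0)) = sqrt(2π / (70n)) = sqrt(π/(35n)).
The 4 · x^4 term contributes only at subleading order (an O(1/n) relative correction).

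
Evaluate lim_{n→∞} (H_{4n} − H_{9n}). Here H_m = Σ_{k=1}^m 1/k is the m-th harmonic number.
lim = ln(4/9)

Euler-Maclaurin gives H_m = ln m + γ + 1/(2m) + O(1/m^2). The γ and O(1/m) terms cancel in the difference:
  H_{4n} − H_{9n} = ln(4n) − ln(9n) + O(1/n) = ln(4/9) + O(1/n).
Hence the limit is ln(4/9).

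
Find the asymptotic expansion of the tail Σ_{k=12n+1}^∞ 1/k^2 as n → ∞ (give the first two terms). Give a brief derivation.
Σ_{k>12n} 1/k^2 = 1/(1 · (12n)) − 1/(2 · (12n)^2) + O(1/(12n)^3)

Compare to the integral: ∫_{12n}^∞ x^(−2) dx = [−x^(−1)/1]_{12n}^∞ = 1/((2−1)·(12n)). The Euler-Maclaurin correction adds −f(12n)/2 = −1/(2·(12n)^2). Euler-Maclaurin then gives
  Σ_{k>12n} 1/k^2 = ∫_{12n}^∞ dx/x^2 − 1/(2·(12n)^2) + O(1/(12n)^3).
(Equivalently this is ζ(2) − Σ_{k≤12n} 1/k^2.)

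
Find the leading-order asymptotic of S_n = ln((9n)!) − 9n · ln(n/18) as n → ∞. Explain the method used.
S_n ~ 9n · (ln 162 − 1) + O(ln n)

Stirling: ln((9n)!) = 9n ln(9n) − 9n + O(ln n).
  S_n = 9n ln(9n) − 9n − 9n ln(n/18) + O(ln n)
      = 9n ln(9n) − 9n ln n + 9n ln 18 − 9n + O(ln n)
      = 9n ln 9 + 9n ln 18 − 9n + O(ln n)
      = 9n (ln 162 − 1) + O(ln n).
Numerically ln(162) − 1 ≈ 4.0876.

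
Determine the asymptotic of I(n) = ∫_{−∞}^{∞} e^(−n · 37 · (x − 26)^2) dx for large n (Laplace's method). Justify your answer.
I(n) = sqrt(π/(37n))

Here φ(x) = 37 · (x − 26)^2 has its unique minimum at x* = 26 with φ(x*) = 0 and φ''(x*) = 74. Laplace's method gives
  I(n) ~ e^(−n φ(x*)) · sqrt(2π / (n · φ''(x*))) = sqrt(2π / (74n)) = sqrt(π/(37n)).
This is exact: substituting u = (x − 26)·sqrt(37n) gives I(n) = (1/sqrt(37n)) ∫_{−∞}^{∞} e^(−u^2) du = sqrt(π/(37n)).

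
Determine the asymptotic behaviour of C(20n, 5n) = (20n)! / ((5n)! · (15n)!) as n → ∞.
C(20n, 5n) ~ (256/27)^(5n) · sqrt(2/(3π·5n))

Write N = 5n. Apply Stirling to each factorial:
  (4N)! ~ sqrt(2π·4N) · (4N/e)^(4N),
  N! ~ sqrt(2π N) · (N/e)^N,
  (3N)! ~ sqrt(2π·3N) · (3N/e)^(3N).
The exponential factors combine to (4N)^(4N) / (N^N · (3N)^(3N)) = 4^(4N)/3^(3N) = (4^4/3^3)^N = (256/27)^N.
The square-root prefactors combine to sqrt(2π·4N) / (sqrt(2π N)·sqrt(2π·3N)) = sqrt(4 / (2π·3·N)) = sqrt(2/(3π·5n)).
Substituting N = 5n: C(20n, 5n) ~ (256/27)^(5n) · sqrt(2/(3π·5n)).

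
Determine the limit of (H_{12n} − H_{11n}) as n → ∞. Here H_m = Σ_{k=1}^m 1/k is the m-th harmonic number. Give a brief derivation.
lim = ln(12/11)

Euler-Maclaurin gives H_m = ln m + γ + 1/(2m) + O(1/m^2). The γ and O(1/m) terms cancel in the difference:
  H_{12n} − H_{11n} = ln(12n) − ln(11n) + O(1/n) = ln(12/11) + O(1/n).
Hence the limit is ln(12/11).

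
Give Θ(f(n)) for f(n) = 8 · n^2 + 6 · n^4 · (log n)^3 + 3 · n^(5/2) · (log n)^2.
f(n) ∈ Θ(n^4 · (log n)^3)

Compare the terms by growth order. For large n, n^a · (log n)^b dominates n^a' · (log n)^b' iff a > a', or (a = a' and b > b'). Ranking the 3 terms shows the dominant one is 6 · n^4 · (log n)^3. Hence f(n) ∈ Θ(n^4 · (log n)^3).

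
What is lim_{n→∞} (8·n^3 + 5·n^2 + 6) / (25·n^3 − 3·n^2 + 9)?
lim = 8/25

For large n the leading n^3 terms dominate both numerator and denominator. Dividing top and bottom by n^3, every other term tends to 0, leaving 8/25.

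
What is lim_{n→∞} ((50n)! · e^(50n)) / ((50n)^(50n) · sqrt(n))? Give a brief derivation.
lim = sqrt(2π·50)

Stirling: (50n)! ~ sqrt(2π·50n) · (50n/e)^(50n). Hence
  (50n)! · e^(50n) / (50n)^(50n) ~ sqrt(2π·50n).
Dividing by sqrt(n): sqrt(2π·50n) / sqrt(n) = sqrt(2π·50) · n^((1−1)/2), so the limit is sqrt(2π·50).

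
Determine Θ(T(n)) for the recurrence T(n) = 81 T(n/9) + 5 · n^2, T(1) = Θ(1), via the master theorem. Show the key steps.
T(n) = Θ(n^2 log n)

log_9 81 = 2, and f(n) = 5 · n^2 = Θ(n^(log_9 81)). This is Case 2 of the master theorem: T(n) = Θ(f(n) · log n) = Θ(n^2 log n).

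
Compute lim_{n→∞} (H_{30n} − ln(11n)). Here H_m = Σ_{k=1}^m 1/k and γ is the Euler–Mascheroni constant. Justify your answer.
lim = ln(30/11) + γ

By Euler-Maclaurin, H_m = ln m + γ + O(1/m). So
  H_{30n} − ln(11n) = ln(30n) + γ − ln(11n) + O(1/n)
                       = ln(30/11) + γ + O(1/n).
Hence the limit is ln(30/11) + γ.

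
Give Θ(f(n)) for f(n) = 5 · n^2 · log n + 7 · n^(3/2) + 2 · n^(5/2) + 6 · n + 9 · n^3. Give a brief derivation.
f(n) ∈ Θ(n^3)

Compare the terms by growth order. For large n, n^a · (log n)^b dominates n^a' · (log n)^b' iff a > a', or (a = a' and b > b'). Ranking the 5 terms shows the dominant one is 9 · n^3. Hence f(n) ∈ Θ(n^3).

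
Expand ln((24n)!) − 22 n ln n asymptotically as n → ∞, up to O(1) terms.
ln((24n)!) − 22 n ln n = 2 n ln n + 24(ln 24 − 1) n + (1/2) ln(2π·24n) + O(1/n)

Stirling: ln((24n)!) = 24n ln(24n) − 24n + (1/2) ln(2π·24n) + O(1/n).
Expand 24n ln(24n) = 24n (ln n + ln 24) = 24n ln n + 24n ln 24.
Subtract 22n ln n: leading term is (24 − 22) n ln n = 2 n ln n. The next term is 24n ln 24 − 24n = 24(ln 24 − 1) n. Then the (1/2) ln(2π·24n) correction.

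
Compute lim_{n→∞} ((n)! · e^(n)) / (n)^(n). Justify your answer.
lim = ∞

Stirling: (n)! ~ sqrt(2π·n) · (n/e)^(n). Hence
  (n)! · e^(n) / (n)^(n) ~ sqrt(2π·n) = sqrt(2π) · sqrt(n) → ∞.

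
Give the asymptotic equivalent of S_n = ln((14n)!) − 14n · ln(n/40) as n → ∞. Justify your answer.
S_n ~ 14n · (ln 560 − 1) + O(ln n)

Stirling: ln((14n)!) = 14n ln(14n) − 14n + O(ln n).
  S_n = 14n ln(14n) − 14n − 14n ln(n/40) + O(ln n)
      = 14n ln(14n) − 14n ln n + 14n ln 40 − 14n + O(ln n)
      = 14n ln 14 + 14n ln 40 − 14n + O(ln n)
      = 14n (ln 560 − 1) + O(ln n).
Numerically ln(560) − 1 ≈ 5.3279.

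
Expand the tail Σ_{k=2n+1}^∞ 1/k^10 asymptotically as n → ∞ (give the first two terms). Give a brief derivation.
Σ_{k>2n} 1/k^10 = 1/(9 · (2n)^9) − 1/(2 · (2n)^10) + O(1/(2n)^11)

Compare to the integral: ∫_{2n}^∞ x^(−10) dx = [−x^(−9)/9]_{2n}^∞ = 1/((10−1)·(2n)^9). The Euler-Maclaurin correction adds −f(2n)/2 = −1/(2·(2n)^10). Euler-Maclaurin then gives
  Σ_{k>2n} 1/k^10 = ∫_{2n}^∞ dx/x^10 − 1/(2·(2n)^10) + O(1/(2n)^11).
(Equivalently this is ζ(10) − Σ_{k≤2n} 1/k^10.)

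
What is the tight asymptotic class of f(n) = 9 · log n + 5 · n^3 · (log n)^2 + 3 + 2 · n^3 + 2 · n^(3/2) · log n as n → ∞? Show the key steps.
f(n) ∈ Θ(n^3 · (log n)^2)

Compare the terms by growth order. For large n, n^a · (log n)^b dominates n^a' · (log n)^b' iff a > a', or (a = a' and b > b'). Ranking the 5 terms shows the dominant one is 5 · n^3 · (log n)^2. Hence f(n) ∈ Θ(n^3 · (log n)^2).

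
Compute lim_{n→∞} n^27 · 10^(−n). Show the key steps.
lim = 0

Exponentials with base > 1 dominate every fixed polynomial: for any fixed c, n^c / 10^n → 0 as n → ∞ (e.g. by the ratio test, or by writing 10^n = e^(n ln 10) and noting e^(n ln 10) / n^c → ∞). Hence n^27 · 10^(−n) = n^27 / 10^n → 0.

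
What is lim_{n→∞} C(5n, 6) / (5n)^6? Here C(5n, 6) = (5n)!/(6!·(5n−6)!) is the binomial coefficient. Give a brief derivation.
lim = 1/6! = 1/720

With N = 5n → ∞: C(N, 6) / N^6 = [N(N−1)…(N−5)] / (6! · N^6) = (1/6!) · 1 · (1 − 1/(5n)) · … · (1 − 5/(5n)). Each factor → 1 as N → ∞, so the limit is 1/6! = 1/720.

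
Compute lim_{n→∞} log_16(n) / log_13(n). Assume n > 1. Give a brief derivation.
lim = ln(13) / ln(16) = log_16(13)

Change of base: log_16(n) = ln n / ln 16 and log_13(n) = ln n / ln 13. The ratio is (ln n / ln 16) · (ln 13 / ln n) = ln 13 / ln 16, a constant independent of n. So the limit is ln 13 / ln 16 = log_16(13).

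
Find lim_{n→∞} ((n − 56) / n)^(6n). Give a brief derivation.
lim = e^(−336)

Rewrite as (1 − 56/n)^(6n). By the standard limit (1 + x/n)^n → e^x, we have (1 − 56/n)^n → e^(−56), and raising to the 6th power gives e^(−336).
More precisely, ln[(1 − 56/n)^(6n)] = 6n · ln(1 − 56/n) = 6n · (-56/n + O(1/n^2)) = -336 + O(1/n) → -336.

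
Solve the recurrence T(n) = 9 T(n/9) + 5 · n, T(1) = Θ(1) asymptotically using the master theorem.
T(n) = Θ(n log n)

log_9 9 = 1, and f(n) = 5 · n = Θ(n^(log_9 9)). This is Case 2 of the master theorem: T(n) = Θ(f(n) · log n) = Θ(n log n).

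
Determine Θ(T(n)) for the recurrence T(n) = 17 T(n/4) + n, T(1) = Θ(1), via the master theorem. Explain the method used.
T(n) = Θ(n^(log_4 17))

Master theorem: compare f(n) = n to n^(log_4 17) where log_4 17 ≈ 2.044. Since 1 < log_4 17, we have f(n) = O(n^(log_4 17 − ε)) for some ε > 0 — Case 1. Hence T(n) = Θ(n^(log_4 17)).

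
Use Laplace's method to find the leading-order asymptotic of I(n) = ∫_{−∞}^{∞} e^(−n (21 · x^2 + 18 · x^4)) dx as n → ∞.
I(n) ~ sqrt(π/(21n))

φ(x) = 21 · x^2 + 18 · x^4 has its unique global minimum at x* = 0 (since φ'(x) = 42x + 72x^3 = 0 only at x = 0 for real x with both coefficients positive, and φ → ∞ as |x| → ∞). At x* = 0, φ(0) = 0 and φ''(0) = 42. Laplace's method then gives
  I(n) ~ sqrt(2π / (n · φ''(0))) · e^(−n φ(0)) = sqrt(2π / (42n)) = sqrt(π/(21n)).
The 18 · x^4 term contributes only at subleading order (an O(1/n) relative correction).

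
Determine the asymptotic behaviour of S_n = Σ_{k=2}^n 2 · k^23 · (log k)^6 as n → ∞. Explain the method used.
S_n ~ n^24 · (log n)^6 / 12

By integral comparison, S_n = ∫_1^n 2 · x^23 · (log x)^6 dx + O(n^23 · (log n)^6). For the integral, the leading term of ∫_1^n x^23 (log x)^6 dx is n^24/24 · (log n)^6 (by repeated integration by parts; each step lowers the log-exponent and produces a relatively O(1/log n) correction). Hence S_n ~ n^24 · (log n)^6 / 12.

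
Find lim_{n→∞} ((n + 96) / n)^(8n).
lim = e^768

Rewrite as (1 + 96/n)^(8n). By the standard limit (1 + x/n)^n → e^x, we have (1 + 96/n)^n → e^96, and raising to the 8th power gives e^768.
More precisely, ln[(1 + 96/n)^(8n)] = 8n · ln(1 + 96/n) = 8n · (96/n + O(1/n^2)) = 768 + O(1/n) → 768.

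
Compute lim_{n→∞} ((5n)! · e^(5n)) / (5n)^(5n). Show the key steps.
lim = ∞

Stirling: (5n)! ~ sqrt(2π·5n) · (5n/e)^(5n). Hence
  (5n)! · e^(5n) / (5n)^(5n) ~ sqrt(2π·5n) = sqrt(2π·5) · sqrt(n) → ∞.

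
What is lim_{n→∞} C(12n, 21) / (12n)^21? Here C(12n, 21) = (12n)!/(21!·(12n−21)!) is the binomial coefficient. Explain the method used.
lim = 1/21! = 1/51090942171709440000

With N = 12n → ∞: C(N, 21) / N^21 = [N(N−1)…(N−20)] / (21! · N^21) = (1/21!) · 1 · (1 − 1/(12n)) · … · (1 − 20/(12n)). Each factor → 1 as N → ∞, so the limit is 1/21! = 1/51090942171709440000.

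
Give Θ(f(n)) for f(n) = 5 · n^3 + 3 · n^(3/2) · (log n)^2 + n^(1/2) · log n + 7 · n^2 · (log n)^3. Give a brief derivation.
f(n) ∈ Θ(n^3)

Compare the terms by growth order. For large n, n^a · (log n)^b dominates n^a' · (log n)^b' iff a > a', or (a = a' and b > b'). Ranking the 4 terms shows the dominant one is 5 · n^3. Hence f(n) ∈ Θ(n^3).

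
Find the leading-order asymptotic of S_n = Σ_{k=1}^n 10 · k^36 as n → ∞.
S_n ~ 10 · n^37 / 37

By integral comparison (Euler-Maclaurin), Σ_{k=1}^n 10 · k^36 = 10 · ∫_0^n x^36 dx + O(n^36) = 10 · n^37/37 + O(n^36). (Equivalently, Faulhaber's formula gives the same leading term.)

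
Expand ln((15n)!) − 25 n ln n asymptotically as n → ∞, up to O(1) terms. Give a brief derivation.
ln((15n)!) − 25 n ln n = −10 n ln n + 15(ln 15 − 1) n + (1/2) ln(2π·15n) + O(1/n)

Stirling: ln((15n)!) = 15n ln(15n) − 15n + (1/2) ln(2π·15n) + O(1/n).
Expand 15n ln(15n) = 15n (ln n + ln 15) = 15n ln n + 15n ln 15.
Subtract 25n ln n: leading term is (15 − 25) n ln n = −10 n ln n. The next term is 15n ln 15 − 15n = 15(ln 15 − 1) n. Then the (1/2) ln(2π·15n) correction.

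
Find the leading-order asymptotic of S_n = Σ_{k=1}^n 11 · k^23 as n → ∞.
S_n ~ 11 · n^24 / 24

By integral comparison (Euler-Maclaurin), Σ_{k=1}^n 11 · k^23 = 11 · ∫_0^n x^23 dx + O(n^23) = 11 · n^24/24 + O(n^23). (Equivalently, Faulhaber's formula gives the same leading term.)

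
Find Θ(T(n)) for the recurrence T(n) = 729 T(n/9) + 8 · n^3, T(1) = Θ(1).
T(n) = Θ(n^3 log n)

log_9 729 = 3, and f(n) = 8 · n^3 = Θ(n^(log_9 729)). This is Case 2 of the master theorem: T(n) = Θ(f(n) · log n) = Θ(n^3 log n).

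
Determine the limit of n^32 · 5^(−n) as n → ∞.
lim = 0

Exponentials with base > 1 dominate every fixed polynomial: for any fixed c, n^c / 5^n → 0 as n → ∞ (e.g. by the ratio test, or by writing 5^n = e^(n ln 5) and noting e^(n ln 5) / n^c → ∞). Hence n^32 · 5^(−n) = n^32 / 5^n → 0.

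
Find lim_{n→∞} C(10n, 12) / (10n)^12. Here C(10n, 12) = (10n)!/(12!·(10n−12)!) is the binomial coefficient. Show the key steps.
lim = 1/12! = 1/479001600

With N = 10n → ∞: C(N, 12) / N^12 = [N(N−1)…(N−11)] / (12! · N^12) = (1/12!) · 1 · (1 − 1/(10n)) · … · (1 − 11/(10n)). Each factor → 1 as N → ∞, so the limit is 1/12! = 1/479001600.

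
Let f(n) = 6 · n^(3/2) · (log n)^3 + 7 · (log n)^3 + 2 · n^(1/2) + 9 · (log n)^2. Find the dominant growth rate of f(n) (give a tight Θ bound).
f(n) ∈ Θ(n^(3/2) · (log n)^3)

Compare the terms by growth order. For large n, n^a · (log n)^b dominates n^a' · (log n)^b' iff a > a', or (a = a' and b > b'). Ranking the 4 terms shows the dominant one is 6 · n^(3/2) · (log n)^3. Hence f(n) ∈ Θ(n^(3/2) · (log n)^3).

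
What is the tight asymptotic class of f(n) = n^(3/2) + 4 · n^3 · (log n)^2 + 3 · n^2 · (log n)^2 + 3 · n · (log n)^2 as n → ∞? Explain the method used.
f(n) ∈ Θ(n^3 · (log n)^2)

Compare the terms by growth order. For large n, n^a · (log n)^b dominates n^a' · (log n)^b' iff a > a', or (a = a' and b > b'). Ranking the 4 terms shows the dominant one is 4 · n^3 · (log n)^2. Hence f(n) ∈ Θ(n^3 · (log n)^2).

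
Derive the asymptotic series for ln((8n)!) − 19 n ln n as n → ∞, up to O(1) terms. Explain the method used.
ln((8n)!) − 19 n ln n = −11 n ln n + 8(ln 8 − 1) n + (1/2) ln(2π·8n) + O(1/n)

Stirling: ln((8n)!) = 8n ln(8n) − 8n + (1/2) ln(2π·8n) + O(1/n).
Expand 8n ln(8n) = 8n (ln n + ln 8) = 8n ln n + 8n ln 8.
Subtract 19n ln n: leading term is (8 − 19) n ln n = −11 n ln n. The next term is 8n ln 8 − 8n = 8(ln 8 − 1) n. Then the (1/2) ln(2π·8n) correction.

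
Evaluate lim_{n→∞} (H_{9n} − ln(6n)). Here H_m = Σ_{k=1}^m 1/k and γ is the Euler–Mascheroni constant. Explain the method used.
lim = ln(3/2) + γ

By Euler-Maclaurin, H_m = ln m + γ + O(1/m). So
  H_{9n} − ln(6n) = ln(9n) + γ − ln(6n) + O(1/n)
                       = ln(9/6) + γ + O(1/n).
Hence the limit is ln(9/6) + γ (= ln(3/2)).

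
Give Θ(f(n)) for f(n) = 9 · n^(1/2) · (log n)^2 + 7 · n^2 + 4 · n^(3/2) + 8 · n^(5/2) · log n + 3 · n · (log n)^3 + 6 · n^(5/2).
f(n) ∈ Θ(n^(5/2) · log n)

Compare the terms by growth order. For large n, n^a · (log n)^b dominates n^a' · (log n)^b' iff a > a', or (a = a' and b > b'). Ranking the 6 terms shows the dominant one is 8 · n^(5/2) · log n. Hence f(n) ∈ Θ(n^(5/2) · log n).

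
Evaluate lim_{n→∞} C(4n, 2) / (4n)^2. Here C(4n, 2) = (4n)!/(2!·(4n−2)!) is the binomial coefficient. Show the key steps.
lim = 1/2! = 1/2

With N = 4n → ∞: C(N, 2) / N^2 = [N(N−1)…(N−1)] / (2! · N^2) = (1/2!) · 1 · (1 − 1/(4n)). Each factor → 1 as N → ∞, so the limit is 1/2! = 1/2.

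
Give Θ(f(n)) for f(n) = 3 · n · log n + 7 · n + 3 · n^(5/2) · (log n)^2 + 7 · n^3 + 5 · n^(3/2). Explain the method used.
f(n) ∈ Θ(n^3)

Compare the terms by growth order. For large n, n^a · (log n)^b dominates n^a' · (log n)^b' iff a > a', or (a = a' and b > b'). Ranking the 5 terms shows the dominant one is 7 · n^3. Hence f(n) ∈ Θ(n^3).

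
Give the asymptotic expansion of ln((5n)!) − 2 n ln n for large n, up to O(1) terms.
ln((5n)!) − 2 n ln n = 3 n ln n + 5(ln 5 − 1) n + (1/2) ln(2π·5n) + O(1/n)

Stirling: ln((5n)!) = 5n ln(5n) − 5n + (1/2) ln(2π·5n) + O(1/n).
Expand 5n ln(5n) = 5n (ln n + ln 5) = 5n ln n + 5n ln 5.
Subtract 2n ln n: leading term is (5 − 2) n ln n = 3 n ln n. The next term is 5n ln 5 − 5n = 5(ln 5 − 1) n. Then the (1/2) ln(2π·5n) correction.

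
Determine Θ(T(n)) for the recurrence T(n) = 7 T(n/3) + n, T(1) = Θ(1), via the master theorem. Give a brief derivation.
T(n) = Θ(n^(log_3 7))

Master theorem: compare f(n) = n to n^(log_3 7) where log_3 7 ≈ 1.771. Since 1 < log_3 7, we have f(n) = O(n^(log_3 7 − ε)) for some ε > 0 — Case 1. Hence T(n) = Θ(n^(log_3 7)).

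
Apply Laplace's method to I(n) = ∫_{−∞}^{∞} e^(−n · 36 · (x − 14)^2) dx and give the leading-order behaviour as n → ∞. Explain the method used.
I(n) = sqrt(π/(36n))

Here φ(x) = 36 · (x − 14)^2 has its unique minimum at x* = 14 with φ(x*) = 0 and φ''(x*) = 72. Laplace's method gives
  I(n) ~ e^(−n φ(x*)) · sqrt(2π / (n · φ''(x*))) = sqrt(2π / (72n)) = sqrt(π/(36n)).
This is exact: substituting u = (x − 14)·sqrt(36n) gives I(n) = (1/sqrt(36n)) ∫_{−∞}^{∞} e^(−u^2) du = sqrt(π/(36n)).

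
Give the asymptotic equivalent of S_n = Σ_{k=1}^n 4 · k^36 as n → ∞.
S_n ~ 4 · n^37 / 37

By integral comparison (Euler-Maclaurin), Σ_{k=1}^n 4 · k^36 = 4 · ∫_0^n x^36 dx + O(n^36) = 4 · n^37/37 + O(n^36). (Equivalently, Faulhaber's formula gives the same leading term.)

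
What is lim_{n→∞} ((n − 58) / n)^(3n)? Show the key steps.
lim = e^(−174)

Rewrite as (1 − 58/n)^(3n). By the standard limit (1 + x/n)^n → e^x, we have (1 − 58/n)^n → e^(−58), and raising to the 3rd power gives e^(−174).
More precisely, ln[(1 − 58/n)^(3n)] = 3n · ln(1 − 58/n) = 3n · (-58/n + O(1/n^2)) = -174 + O(1/n) → -174.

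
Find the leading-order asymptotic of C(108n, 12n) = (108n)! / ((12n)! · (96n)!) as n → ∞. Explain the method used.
C(108n, 12n) ~ (387420489/16777216)^(12n) · sqrt(9/(16π·12n))

Write N = 12n. Apply Stirling to each factorial:
  (9N)! ~ sqrt(2π·9N) · (9N/e)^(9N),
  N! ~ sqrt(2π N) · (N/e)^N,
  (8N)! ~ sqrt(2π·8N) · (8N/e)^(8N).
The exponential factors combine to (9N)^(9N) / (N^N · (8N)^(8N)) = 9^(9N)/8^(8N) = (9^9/8^8)^N = (387420489/16777216)^N.
The square-root prefactors combine to sqrt(2π·9N) / (sqrt(2π N)·sqrt(2π·8N)) = sqrt(9 / (2π·8·N)) = sqrt(9/(16π·12n)).
Substituting N = 12n: C(108n, 12n) ~ (387420489/16777216)^(12n) · sqrt(9/(16π·12n)).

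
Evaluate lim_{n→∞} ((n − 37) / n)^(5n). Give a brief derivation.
lim = e^(−185)

Rewrite as (1 − 37/n)^(5n). By the standard limit (1 + x/n)^n → e^x, we have (1 − 37/n)^n → e^(−37), and raising to the 5th power gives e^(−185).
More precisely, ln[(1 − 37/n)^(5n)] = 5n · ln(1 − 37/n) = 5n · (-37/n + O(1/n^2)) = -185 + O(1/n) → -185.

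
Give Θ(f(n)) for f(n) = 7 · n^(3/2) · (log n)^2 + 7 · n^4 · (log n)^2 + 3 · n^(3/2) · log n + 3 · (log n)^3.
f(n) ∈ Θ(n^4 · (log n)^2)

Compare the terms by growth order. For large n, n^a · (log n)^b dominates n^a' · (log n)^b' iff a > a', or (a = a' and b > b'). Ranking the 4 terms shows the dominant one is 7 · n^4 · (log n)^2. Hence f(n) ∈ Θ(n^4 · (log n)^2).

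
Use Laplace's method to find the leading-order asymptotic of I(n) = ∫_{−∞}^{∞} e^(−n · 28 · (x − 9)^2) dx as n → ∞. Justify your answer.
I(n) = sqrt(π/(28n))

Here φ(x) = 28 · (x − 9)^2 has its unique minimum at x* = 9 with φ(x*) = 0 and φ''(x*) = 56. Laplace's method gives
  I(n) ~ e^(−n φ(x*)) · sqrt(2π / (n · φ''(x*))) = sqrt(2π / (56n)) = sqrt(π/(28n)).
This is exact: substituting u = (x − 9)·sqrt(28n) gives I(n) = (1/sqrt(28n)) ∫_{−∞}^{∞} e^(−u^2) du = sqrt(π/(28n)).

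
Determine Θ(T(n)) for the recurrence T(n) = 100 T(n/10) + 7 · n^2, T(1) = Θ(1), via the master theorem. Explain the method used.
T(n) = Θ(n^2 log n)

log_10 100 = 2, and f(n) = 7 · n^2 = Θ(n^(log_10 100)). This is Case 2 of the master theorem: T(n) = Θ(f(n) · log n) = Θ(n^2 log n).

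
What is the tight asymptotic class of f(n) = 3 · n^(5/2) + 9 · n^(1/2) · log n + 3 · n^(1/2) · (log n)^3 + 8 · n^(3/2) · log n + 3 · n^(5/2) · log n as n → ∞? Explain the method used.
f(n) ∈ Θ(n^(5/2) · log n)

Compare the terms by growth order. For large n, n^a · (log n)^b dominates n^a' · (log n)^b' iff a > a', or (a = a' and b > b'). Ranking the 5 terms shows the dominant one is 3 · n^(5/2) · log n. Hence f(n) ∈ Θ(n^(5/2) · log n).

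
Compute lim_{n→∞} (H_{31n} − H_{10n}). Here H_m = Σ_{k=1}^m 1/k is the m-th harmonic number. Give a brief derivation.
lim = ln(31/10)

Euler-Maclaurin gives H_m = ln m + γ + 1/(2m) + O(1/m^2). The γ and O(1/m) terms cancel in the difference:
  H_{31n} − H_{10n} = ln(31n) − ln(10n) + O(1/n) = ln(31/10) + O(1/n).
Hence the limit is ln(31/10).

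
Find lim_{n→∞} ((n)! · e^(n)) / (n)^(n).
lim = ∞

Stirling: (n)! ~ sqrt(2π·n) · (n/e)^(n). Hence
  (n)! · e^(n) / (n)^(n) ~ sqrt(2π·n) = sqrt(2π) · sqrt(n) → ∞.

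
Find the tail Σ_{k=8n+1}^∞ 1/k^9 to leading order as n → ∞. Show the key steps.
Σ_{k>8n} 1/k^9 ~ 1/(8 · (8n)^8)

Compare to the integral: ∫_{8n}^∞ x^(−9) dx = [−x^(−8)/8]_{8n}^∞ = 1/((9−1)·(8n)^8). Euler-Maclaurin then gives
  Σ_{k>8n} 1/k^9 = ∫_{8n}^∞ dx/x^9 − 1/(2·(8n)^9) + O(1/(8n)^10).
(Equivalently this is ζ(9) − Σ_{k≤8n} 1/k^9.)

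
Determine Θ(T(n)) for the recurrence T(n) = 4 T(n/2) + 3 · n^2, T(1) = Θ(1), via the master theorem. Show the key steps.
T(n) = Θ(n^2 log n)

log_2 4 = 2, and f(n) = 3 · n^2 = Θ(n^(log_2 4)). This is Case 2 of the master theorem: T(n) = Θ(f(n) · log n) = Θ(n^2 log n).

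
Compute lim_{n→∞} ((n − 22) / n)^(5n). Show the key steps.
lim = e^(−110)

Rewrite as (1 − 22/n)^(5n). By the standard limit (1 + x/n)^n → e^x, we have (1 − 22/n)^n → e^(−22), and raising to the 5th power gives e^(−110).
More precisely, ln[(1 − 22/n)^(5n)] = 5n · ln(1 − 22/n) = 5n · (-22/n + O(1/n^2)) = -110 + O(1/n) → -110.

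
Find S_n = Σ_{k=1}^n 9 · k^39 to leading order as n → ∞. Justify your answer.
S_n ~ 9 · n^40 / 40

By integral comparison (Euler-Maclaurin), Σ_{k=1}^n 9 · k^39 = 9 · ∫_0^n x^39 dx + O(n^39) = 9 · n^40/40 + O(n^39). (Equivalently, Faulhaber's formula gives the same leading term.)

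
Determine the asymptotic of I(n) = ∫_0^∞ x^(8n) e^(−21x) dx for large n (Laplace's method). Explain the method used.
I(n) ~ (sqrt(2π·8n) / 21) · (8n/(21e))^(8n)

Write the integrand as exp(8n ln x − 21x) and set f(x) = 8n ln x − 21x. Then f'(x) = 8n/x − 21 = 0 at x* = 8n/21, and f''(x*) = −8n/x*^2 = −21^2/(8n). Laplace's method (interior maximum) gives
  I(n) ~ e^(f(x*)) · sqrt(2π / |f''(x*)|)
        = exp(8n ln(8n/21) − 8n) · sqrt(2π · 8n / 21^2)
        = (8n/21)^(8n) e^(−8n) · sqrt(2π·8n) / 21
        = (sqrt(2π·8n) / 21) · (8n/(21e))^(8n).
This matches Γ(8n+1)/21^(8n+1) with Stirling applied to Γ.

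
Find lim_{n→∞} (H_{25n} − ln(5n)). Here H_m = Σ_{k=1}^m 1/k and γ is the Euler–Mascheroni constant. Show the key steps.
lim = ln 5 + γ

By Euler-Maclaurin, H_m = ln m + γ + O(1/m). So
  H_{25n} − ln(5n) = ln(25n) + γ − ln(5n) + O(1/n)
                       = ln(25/5) + γ + O(1/n).
Hence the limit is ln(25/5) + γ (= ln 5).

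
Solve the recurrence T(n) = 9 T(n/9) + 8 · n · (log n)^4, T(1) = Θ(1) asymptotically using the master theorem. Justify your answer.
T(n) = Θ(n · (log n)^5)

Here log_9 9 = 1 and f(n) = 8 · n · (log n)^4 = Θ(n^(log_9 9) · (log n)^4). This is the extended Case 2 of the master theorem (f matches the critical exponent up to log factors), giving T(n) = Θ(n^(log_9 9) · (log n)^(4+1)) = Θ(n · (log n)^5).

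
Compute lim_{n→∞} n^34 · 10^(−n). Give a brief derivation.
lim = 0

Exponentials with base > 1 dominate every fixed polynomial: for any fixed c, n^c / 10^n → 0 as n → ∞ (e.g. by the ratio test, or by writing 10^n = e^(n ln 10) and noting e^(n ln 10) / n^c → ∞). Hence n^34 · 10^(−n) = n^34 / 10^n → 0.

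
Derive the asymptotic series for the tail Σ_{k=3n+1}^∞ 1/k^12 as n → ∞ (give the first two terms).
Σ_{k>3n} 1/k^12 = 1/(11 · (3n)^11) − 1/(2 · (3n)^12) + O(1/(3n)^13)

Compare to the integral: ∫_{3n}^∞ x^(−12) dx = [−x^(−11)/11]_{3n}^∞ = 1/((12−1)·(3n)^11). The Euler-Maclaurin correction adds −f(3n)/2 = −1/(2·(3n)^12). Euler-Maclaurin then gives
  Σ_{k>3n} 1/k^12 = ∫_{3n}^∞ dx/x^12 − 1/(2·(3n)^12) + O(1/(3n)^13).
(Equivalently this is ζ(12) − Σ_{k≤3n} 1/k^12.)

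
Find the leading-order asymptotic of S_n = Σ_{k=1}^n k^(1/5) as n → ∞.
S_n ~ (5/6) · n^(6/5)

Integral comparison: Σ_{k=1}^n k^(1/5) = ∫_0^n x^(1/5) dx + O(n^(1/5)). The integral is n^(1 + 1/5) / (1 + 1/5) = n^((1+5)/5) / ((1+5)/5) = (5/6) · n^(6/5).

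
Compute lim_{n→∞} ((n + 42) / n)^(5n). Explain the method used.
lim = e^210

Rewrite as (1 + 42/n)^(5n). By the standard limit (1 + x/n)^n → e^x, we have (1 + 42/n)^n → e^42, and raising to the 5th power gives e^210.
More precisely, ln[(1 + 42/n)^(5n)] = 5n · ln(1 + 42/n) = 5n · (42/n + O(1/n^2)) = 210 + O(1/n) → 210.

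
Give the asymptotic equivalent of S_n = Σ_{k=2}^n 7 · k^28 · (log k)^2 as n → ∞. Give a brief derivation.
S_n ~ 7 · n^29 · (log n)^2 / 29

By integral comparison, S_n = ∫_1^n 7 · x^28 · (log x)^2 dx + O(n^28 · (log n)^2). For the integral, the leading term of ∫_1^n x^28 (log x)^2 dx is n^29/29 · (log n)^2 (by repeated integration by parts; each step lowers the log-exponent and produces a relatively O(1/log n) correction). Hence S_n ~ 7 · n^29 · (log n)^2 / 29.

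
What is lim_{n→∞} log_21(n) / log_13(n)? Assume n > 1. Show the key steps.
lim = ln(13) / ln(21) = log_21(13)

Change of base: log_21(n) = ln n / ln 21 and log_13(n) = ln n / ln 13. The ratio is (ln n / ln 21) · (ln 13 / ln n) = ln 13 / ln 21, a constant independent of n. So the limit is ln 13 / ln 21 = log_21(13).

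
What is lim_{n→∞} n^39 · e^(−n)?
lim = 0

Exponentials with base > 1 dominate every fixed polynomial: for any fixed c, n^c / e^n → 0 as n → ∞ (e.g. by the ratio test, or since e^n grows faster than any power of n). Hence n^39 · e^(−n) = n^39 / e^n → 0.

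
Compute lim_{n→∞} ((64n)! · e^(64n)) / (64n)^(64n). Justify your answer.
lim = ∞

Stirling: (64n)! ~ sqrt(2π·64n) · (64n/e)^(64n). Hence
  (64n)! · e^(64n) / (64n)^(64n) ~ sqrt(2π·64n) = sqrt(2π·64) · sqrt(n) → ∞.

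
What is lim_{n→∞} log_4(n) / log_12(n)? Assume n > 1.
lim = ln(12) / ln(4) = log_4(12)

Change of base: log_4(n) = ln n / ln 4 and log_12(n) = ln n / ln 12. The ratio is (ln n / ln 4) · (ln 12 / ln n) = ln 12 / ln 4, a constant independent of n. So the limit is ln 12 / ln 4 = log_4(12).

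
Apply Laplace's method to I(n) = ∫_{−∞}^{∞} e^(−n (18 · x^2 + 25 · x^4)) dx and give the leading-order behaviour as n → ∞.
I(n) ~ sqrt(π/(18n))

φ(x) = 18 · x^2 + 25 · x^4 has its unique global minimum at x* = 0 (since φ'(x) = 36x + 100x^3 = 0 only at x = 0 for real x with both coefficients positive, and φ → ∞ as |x| → ∞). At x* = 0, φ(0) = 0 and φ''(0) = 36. Laplace's method then gives
  I(n) ~ sqrt(2π / (n · φ''(0))) · e^(−n φ(0)) = sqrt(2π / (36n)) = sqrt(π/(18n)).
The 25 · x^4 term contributes only at subleading order (an O(1/n) relative correction).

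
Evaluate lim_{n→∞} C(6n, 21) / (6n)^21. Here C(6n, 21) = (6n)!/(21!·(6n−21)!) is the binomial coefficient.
lim = 1/21! = 1/51090942171709440000

With N = 6n → ∞: C(N, 21) / N^21 = [N(N−1)…(N−20)] / (21! · N^21) = (1/21!) · 1 · (1 − 1/(6n)) · … · (1 − 20/(6n)). Each factor → 1 as N → ∞, so the limit is 1/21! = 1/51090942171709440000.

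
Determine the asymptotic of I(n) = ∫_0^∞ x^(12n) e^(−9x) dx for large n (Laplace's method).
I(n) ~ (sqrt(2π·12n) / 9) · (12n/(9e))^(12n)

Write the integrand as exp(12n ln x − 9x) and set f(x) = 12n ln x − 9x. Then f'(x) = 12n/x − 9 = 0 at x* = 12n/9, and f''(x*) = −12n/x*^2 = −9^2/(12n). Laplace's method (interior maximum) gives
  I(n) ~ e^(f(x*)) · sqrt(2π / |f''(x*)|)
        = exp(12n ln(12n/9) − 12n) · sqrt(2π · 12n / 9^2)
        = (12n/9)^(12n) e^(−12n) · sqrt(2π·12n) / 9
        = (sqrt(2π·12n) / 9) · (12n/(9e))^(12n).
This matches Γ(12n+1)/9^(12n+1) with Stirling applied to Γ.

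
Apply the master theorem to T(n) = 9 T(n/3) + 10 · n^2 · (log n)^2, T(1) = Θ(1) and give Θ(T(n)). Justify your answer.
T(n) = Θ(n^2 · (log n)^3)

Here log_3 9 = 2 and f(n) = 10 · n^2 · (log n)^2 = Θ(n^(log_3 9) · (log n)^2). This is the extended Case 2 of the master theorem (f matches the critical exponent up to log factors), giving T(n) = Θ(n^(log_3 9) · (log n)^(2+1)) = Θ(n^2 · (log n)^3).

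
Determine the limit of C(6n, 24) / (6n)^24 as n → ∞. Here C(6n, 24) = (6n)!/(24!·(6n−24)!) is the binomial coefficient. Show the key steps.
lim = 1/24! = 1/620448401733239439360000

With N = 6n → ∞: C(N, 24) / N^24 = [N(N−1)…(N−23)] / (24! · N^24) = (1/24!) · 1 · (1 − 1/(6n)) · … · (1 − 23/(6n)). Each factor → 1 as N → ∞, so the limit is 1/24! = 1/620448401733239439360000.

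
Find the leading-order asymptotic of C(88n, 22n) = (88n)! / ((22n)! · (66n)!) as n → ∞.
C(88n, 22n) ~ (256/27)^(22n) · sqrt(2/(3π·22n))

Write N = 22n. Apply Stirling to each factorial:
  (4N)! ~ sqrt(2π·4N) · (4N/e)^(4N),
  N! ~ sqrt(2π N) · (N/e)^N,
  (3N)! ~ sqrt(2π·3N) · (3N/e)^(3N).
The exponential factors combine to (4N)^(4N) / (N^N · (3N)^(3N)) = 4^(4N)/3^(3N) = (4^4/3^3)^N = (256/27)^N.
The square-root prefactors combine to sqrt(2π·4N) / (sqrt(2π N)·sqrt(2π·3N)) = sqrt(4 / (2π·3·N)) = sqrt(2/(3π·22n)).
Substituting N = 22n: C(88n, 22n) ~ (256/27)^(22n) · sqrt(2/(3π·22n)).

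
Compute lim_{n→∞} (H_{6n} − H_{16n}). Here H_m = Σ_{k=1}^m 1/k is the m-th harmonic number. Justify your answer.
lim = ln(6/16) = ln(3/8)

Euler-Maclaurin gives H_m = ln m + γ + 1/(2m) + O(1/m^2). The γ and O(1/m) terms cancel in the difference:
  H_{6n} − H_{16n} = ln(6n) − ln(16n) + O(1/n) = ln(6/16) + O(1/n).
Hence the limit is ln(6/16) = ln(3/8).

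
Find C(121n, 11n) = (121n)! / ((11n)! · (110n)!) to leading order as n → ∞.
C(121n, 11n) ~ (285311670611/10000000000)^(11n) · sqrt(11/(20π·11n))

Write N = 11n. Apply Stirling to each factorial:
  (11N)! ~ sqrt(2π·11N) · (11N/e)^(11N),
  N! ~ sqrt(2π N) · (N/e)^N,
  (10N)! ~ sqrt(2π·10N) · (10N/e)^(10N).
The exponential factors combine to (11N)^(11N) / (N^N · (10N)^(10N)) = 11^(11N)/10^(10N) = (11^11/10^10)^N = (285311670611/10000000000)^N.
The square-root prefactors combine to sqrt(2π·11N) / (sqrt(2π N)·sqrt(2π·10N)) = sqrt(11 / (2π·10·N)) = sqrt(11/(20π·11n)).
Substituting N = 11n: C(121n, 11n) ~ (285311670611/10000000000)^(11n) · sqrt(11/(20π·11n)).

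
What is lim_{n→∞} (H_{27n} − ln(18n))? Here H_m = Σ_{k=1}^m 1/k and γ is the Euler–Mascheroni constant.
lim = ln(3/2) + γ

By Euler-Maclaurin, H_m = ln m + γ + O(1/m). So
  H_{27n} − ln(18n) = ln(27n) + γ − ln(18n) + O(1/n)
                       = ln(27/18) + γ + O(1/n).
Hence the limit is ln(27/18) + γ (= ln(3/2)).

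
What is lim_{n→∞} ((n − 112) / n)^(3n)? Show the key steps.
lim = e^(−336)

Rewrite as (1 − 112/n)^(3n). By the standard limit (1 + x/n)^n → e^x, we have (1 − 112/n)^n → e^(−112), and raising to the 3rd power gives e^(−336).
More precisely, ln[(1 − 112/n)^(3n)] = 3n · ln(1 − 112/n) = 3n · (-112/n + O(1/n^2)) = -336 + O(1/n) → -336.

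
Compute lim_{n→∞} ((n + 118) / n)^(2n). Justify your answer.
lim = e^236

Rewrite as (1 + 118/n)^(2n). By the standard limit (1 + x/n)^n → e^x, we have (1 + 118/n)^n → e^118, and raising to the 2nd power gives e^236.
More precisely, ln[(1 + 118/n)^(2n)] = 2n · ln(1 + 118/n) = 2n · (118/n + O(1/n^2)) = 236 + O(1/n) → 236.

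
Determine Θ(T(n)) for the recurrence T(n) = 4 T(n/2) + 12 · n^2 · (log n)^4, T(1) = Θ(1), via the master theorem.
T(n) = Θ(n^2 · (log n)^5)

Here log_2 4 = 2 and f(n) = 12 · n^2 · (log n)^4 = Θ(n^(log_2 4) · (log n)^4). This is the extended Case 2 of the master theorem (f matches the critical exponent up to log factors), giving T(n) = Θ(n^(log_2 4) · (log n)^(4+1)) = Θ(n^2 · (log n)^5).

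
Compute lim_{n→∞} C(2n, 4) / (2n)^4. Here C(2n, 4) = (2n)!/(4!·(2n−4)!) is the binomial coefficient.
lim = 1/4! = 1/24

With N = 2n → ∞: C(N, 4) / N^4 = [N(N−1)…(N−3)] / (4! · N^4) = (1/4!) · 1 · (1 − 1/(2n)) · (1 − 2/(2n)) · (1 − 3/(2n)). Each factor → 1 as N → ∞, so the limit is 1/4! = 1/24.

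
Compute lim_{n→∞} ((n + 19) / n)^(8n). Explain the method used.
lim = e^152

Rewrite as (1 + 19/n)^(8n). By the standard limit (1 + x/n)^n → e^x, we have (1 + 19/n)^n → e^19, and raising to the 8th power gives e^152.
More precisely, ln[(1 + 19/n)^(8n)] = 8n · ln(1 + 19/n) = 8n · (19/n + O(1/n^2)) = 152 + O(1/n) → 152.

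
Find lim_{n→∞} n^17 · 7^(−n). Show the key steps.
lim = 0

Exponentials with base > 1 dominate every fixed polynomial: for any fixed c, n^c / 7^n → 0 as n → ∞ (e.g. by the ratio test, or by writing 7^n = e^(n ln 7) and noting e^(n ln 7) / n^c → ∞). Hence n^17 · 7^(−n) = n^17 / 7^n → 0.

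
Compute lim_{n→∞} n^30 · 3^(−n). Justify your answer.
lim = 0

Exponentials with base > 1 dominate every fixed polynomial: for any fixed c, n^c / 3^n → 0 as n → ∞ (e.g. by the ratio test, or by writing 3^n = e^(n ln 3) and noting e^(n ln 3) / n^c → ∞). Hence n^30 · 3^(−n) = n^30 / 3^n → 0.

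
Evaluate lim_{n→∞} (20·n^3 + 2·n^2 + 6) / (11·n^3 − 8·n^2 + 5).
lim = 20/11

For large n the leading n^3 terms dominate both numerator and denominator. Dividing top and bottom by n^3, every other term tends to 0, leaving 20/11.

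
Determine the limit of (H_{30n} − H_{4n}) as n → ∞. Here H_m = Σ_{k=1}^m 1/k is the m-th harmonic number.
lim = ln(30/4) = ln(15/2)

Euler-Maclaurin gives H_m = ln m + γ + 1/(2m) + O(1/m^2). The γ and O(1/m) terms cancel in the difference:
  H_{30n} − H_{4n} = ln(30n) − ln(4n) + O(1/n) = ln(30/4) + O(1/n).
Hence the limit is ln(30/4) = ln(15/2).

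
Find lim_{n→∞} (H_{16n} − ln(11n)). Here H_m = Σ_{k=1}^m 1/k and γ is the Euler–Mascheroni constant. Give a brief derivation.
lim = ln(16/11) + γ

By Euler-Maclaurin, H_m = ln m + γ + O(1/m). So
  H_{16n} − ln(11n) = ln(16n) + γ − ln(11n) + O(1/n)
                       = ln(16/11) + γ + O(1/n).
Hence the limit is ln(16/11) + γ.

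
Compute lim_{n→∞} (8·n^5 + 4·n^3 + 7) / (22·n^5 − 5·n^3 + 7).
lim = 8/22 = 4/11

For large n the leading n^5 terms dominate both numerator and denominator. Dividing top and bottom by n^5, every other term tends to 0, leaving 8/22 = 4/11.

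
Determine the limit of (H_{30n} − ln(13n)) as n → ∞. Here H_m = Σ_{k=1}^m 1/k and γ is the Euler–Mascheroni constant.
lim = ln(30/13) + γ

By Euler-Maclaurin, H_m = ln m + γ + O(1/m). So
  H_{30n} − ln(13n) = ln(30n) + γ − ln(13n) + O(1/n)
                       = ln(30/13) + γ + O(1/n).
Hence the limit is ln(30/13) + γ.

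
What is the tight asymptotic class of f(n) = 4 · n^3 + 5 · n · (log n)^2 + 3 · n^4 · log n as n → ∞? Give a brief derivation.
f(n) ∈ Θ(n^4 · log n)

Compare the terms by growth order. For large n, n^a · (log n)^b dominates n^a' · (log n)^b' iff a > a', or (a = a' and b > b'). Ranking the 3 terms shows the dominant one is 3 · n^4 · log n. Hence f(n) ∈ Θ(n^4 · log n).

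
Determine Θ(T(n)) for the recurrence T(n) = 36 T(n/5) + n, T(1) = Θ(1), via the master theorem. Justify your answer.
T(n) = Θ(n^(log_5 36))

Master theorem: compare f(n) = n to n^(log_5 36) where log_5 36 ≈ 2.227. Since 1 < log_5 36, we have f(n) = O(n^(log_5 36 − ε)) for some ε > 0 — Case 1. Hence T(n) = Θ(n^(log_5 36)).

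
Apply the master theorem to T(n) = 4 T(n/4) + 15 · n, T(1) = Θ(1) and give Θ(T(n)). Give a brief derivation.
T(n) = Θ(n log n)

log_4 4 = 1, and f(n) = 15 · n = Θ(n^(log_4 4)). This is Case 2 of the master theorem: T(n) = Θ(f(n) · log n) = Θ(n log n).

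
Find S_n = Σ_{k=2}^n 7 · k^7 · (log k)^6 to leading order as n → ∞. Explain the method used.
S_n ~ 7 · n^8 · (log n)^6 / 8

By integral comparison, S_n = ∫_1^n 7 · x^7 · (log x)^6 dx + O(n^7 · (log n)^6). For the integral, the leading term of ∫_1^n x^7 (log x)^6 dx is n^8/8 · (log n)^6 (by repeated integration by parts; each step lowers the log-exponent and produces a relatively O(1/log n) correction). Hence S_n ~ 7 · n^8 · (log n)^6 / 8.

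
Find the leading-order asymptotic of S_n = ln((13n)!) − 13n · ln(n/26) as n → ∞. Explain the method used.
S_n ~ 13n · (ln 338 − 1) + O(ln n)

Stirling: ln((13n)!) = 13n ln(13n) − 13n + O(ln n).
  S_n = 13n ln(13n) − 13n − 13n ln(n/26) + O(ln n)
      = 13n ln(13n) − 13n ln n + 13n ln 26 − 13n + O(ln n)
      = 13n ln 13 + 13n ln 26 − 13n + O(ln n)
      = 13n (ln 338 − 1) + O(ln n).
Numerically ln(338) − 1 ≈ 4.8230.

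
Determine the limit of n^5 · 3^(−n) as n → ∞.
lim = 0

Exponentials with base > 1 dominate every fixed polynomial: for any fixed c, n^c / 3^n → 0 as n → ∞ (e.g. by the ratio test, or by writing 3^n = e^(n ln 3) and noting e^(n ln 3) / n^c → ∞). Hence n^5 · 3^(−n) = n^5 / 3^n → 0.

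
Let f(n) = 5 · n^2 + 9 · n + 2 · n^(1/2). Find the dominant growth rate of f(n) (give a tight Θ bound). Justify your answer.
f(n) ∈ Θ(n^2)

Compare the terms by growth order. For large n, n^a · (log n)^b dominates n^a' · (log n)^b' iff a > a', or (a = a' and b > b'). Ranking the 3 terms shows the dominant one is 5 · n^2. Hence f(n) ∈ Θ(n^2).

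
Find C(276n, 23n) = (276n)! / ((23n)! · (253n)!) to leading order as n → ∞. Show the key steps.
C(276n, 23n) ~ (8916100448256/285311670611)^(23n) · sqrt(6/(11π·23n))

Write N = 23n. Apply Stirling to each factorial:
  (12N)! ~ sqrt(2π·12N) · (12N/e)^(12N),
  N! ~ sqrt(2π N) · (N/e)^N,
  (11N)! ~ sqrt(2π·11N) · (11N/e)^(11N).
The exponential factors combine to (12N)^(12N) / (N^N · (11N)^(11N)) = 12^(12N)/11^(11N) = (12^12/11^11)^N = (8916100448256/285311670611)^N.
The square-root prefactors combine to sqrt(2π·12N) / (sqrt(2π N)·sqrt(2π·11N)) = sqrt(12 / (2π·11·N)) = sqrt(6/(11π·23n)).
Substituting N = 23n: C(276n, 23n) ~ (8916100448256/285311670611)^(23n) · sqrt(6/(11π·23n)).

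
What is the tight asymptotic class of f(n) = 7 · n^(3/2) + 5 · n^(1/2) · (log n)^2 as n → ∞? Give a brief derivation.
f(n) ∈ Θ(n^(3/2))

Compare the terms by growth order. For large n, n^a · (log n)^b dominates n^a' · (log n)^b' iff a > a', or (a = a' and b > b'). Ranking the 2 terms shows the dominant one is 7 · n^(3/2). Hence f(n) ∈ Θ(n^(3/2)).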